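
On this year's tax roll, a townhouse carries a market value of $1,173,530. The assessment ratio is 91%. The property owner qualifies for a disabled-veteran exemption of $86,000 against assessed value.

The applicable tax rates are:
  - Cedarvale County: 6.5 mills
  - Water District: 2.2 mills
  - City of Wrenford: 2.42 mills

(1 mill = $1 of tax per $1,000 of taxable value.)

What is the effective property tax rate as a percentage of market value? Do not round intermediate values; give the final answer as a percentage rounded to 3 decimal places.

0.930%

Assessed value = $1,173,530 × 0.91 = $1,067,912.3
Taxable value = $1,067,912.3 − $86,000 = $981,912.3
Cedarvale County: $981,912.3 × 0.0065 = $6,382.42995
Water District: $981,912.3 × 0.0022 = $2,160.20706
City of Wrenford: $981,912.3 × 0.00242 = $2,376.227766
Total tax = $10,918.864776
Effective rate = $10,918.864776 ÷ $1,173,530 = 0.930% of market value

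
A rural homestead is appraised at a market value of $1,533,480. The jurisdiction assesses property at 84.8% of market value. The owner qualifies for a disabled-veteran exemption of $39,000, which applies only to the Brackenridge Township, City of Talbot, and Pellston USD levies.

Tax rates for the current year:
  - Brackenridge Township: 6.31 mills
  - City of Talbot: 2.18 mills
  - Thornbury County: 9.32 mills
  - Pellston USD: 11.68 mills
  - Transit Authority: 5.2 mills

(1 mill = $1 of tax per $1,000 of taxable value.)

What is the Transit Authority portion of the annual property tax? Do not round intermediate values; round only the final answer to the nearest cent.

$6,762.03

Assessed value = $1,533,480 × 0.848 = $1,300,391.04
Transit Authority taxable value = $1,300,391.04 (exemption does not apply)
Transit Authority levy = $1,300,391.04 × 0.0052 = $6,762.033408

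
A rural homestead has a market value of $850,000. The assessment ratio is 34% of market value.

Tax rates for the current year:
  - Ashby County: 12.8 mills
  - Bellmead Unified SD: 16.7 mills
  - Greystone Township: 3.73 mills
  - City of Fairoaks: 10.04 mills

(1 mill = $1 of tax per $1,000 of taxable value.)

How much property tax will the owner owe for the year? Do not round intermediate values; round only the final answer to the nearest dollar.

$12,505

Assessed value = $850,000 × 0.34 = $289,000
Ashby County: $289,000 × 0.0128 = $3,699.2
Bellmead Unified SD: $289,000 × 0.0167 = $4,826.3
Greystone Township: $289,000 × 0.00373 = $1,077.97
City of Fairoaks: $289,000 × 0.01004 = $2,901.56
Total = $3,699.2 + $4,826.3 + $1,077.97 + $2,901.56 = $12,505.03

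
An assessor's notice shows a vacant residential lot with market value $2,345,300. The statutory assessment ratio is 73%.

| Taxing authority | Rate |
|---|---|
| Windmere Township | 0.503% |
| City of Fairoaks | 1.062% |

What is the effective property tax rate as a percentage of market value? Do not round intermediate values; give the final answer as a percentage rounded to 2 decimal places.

1.14%

Assessed value = $2,345,300 × 0.73 = $1,712,069
Windmere Township: $1,712,069 × 0.00503 = $8,611.70707
City of Fairoaks: $1,712,069 × 0.01062 = $18,182.17278
Total tax = $26,793.87985
Effective rate = $26,793.87985 ÷ $2,345,300 = 1.14% of market value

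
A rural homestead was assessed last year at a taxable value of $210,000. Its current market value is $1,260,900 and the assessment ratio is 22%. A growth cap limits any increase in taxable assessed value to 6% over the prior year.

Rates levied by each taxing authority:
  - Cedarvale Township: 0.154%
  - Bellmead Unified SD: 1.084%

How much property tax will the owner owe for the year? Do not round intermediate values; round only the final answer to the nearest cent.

$2,755.79

Uncapped assessed value = $1,260,900 × 0.22 = $277,398
Cap limit = $210,000 × 1.06 = $222,600
Taxable assessed value = min($277,398, $222,600) = $222,600 (cap binds)
Cedarvale Township: $222,600 × 0.00154 = $342.804
Bellmead Unified SD: $222,600 × 0.01084 = $2,412.984
Total = $2,755.788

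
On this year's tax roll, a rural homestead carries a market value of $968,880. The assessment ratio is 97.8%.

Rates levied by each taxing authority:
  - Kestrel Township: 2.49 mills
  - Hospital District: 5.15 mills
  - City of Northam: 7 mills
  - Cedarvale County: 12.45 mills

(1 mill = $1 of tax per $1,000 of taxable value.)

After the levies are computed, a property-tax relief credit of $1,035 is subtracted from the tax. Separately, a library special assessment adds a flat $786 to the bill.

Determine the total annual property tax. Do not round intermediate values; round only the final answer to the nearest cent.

Assessed value = $968,880 × 0.978 = $947,564.64
Kestrel Township: $947,564.64 × 0.00249 = $2,359.4359536
Hospital District: $947,564.64 × 0.00515 = $4,879.957896
City of Northam: $947,564.64 × 0.007 = $6,632.95248
Cedarvale County: $947,564.64 × 0.01245 = $11,797.179768
Levies subtotal = $25,669.5260976
After credit = $25,669.5260976 − $1,035 = $24,634.5260976
Total = $24,634.5260976 + $786 = $25,420.5260976

$25,420.53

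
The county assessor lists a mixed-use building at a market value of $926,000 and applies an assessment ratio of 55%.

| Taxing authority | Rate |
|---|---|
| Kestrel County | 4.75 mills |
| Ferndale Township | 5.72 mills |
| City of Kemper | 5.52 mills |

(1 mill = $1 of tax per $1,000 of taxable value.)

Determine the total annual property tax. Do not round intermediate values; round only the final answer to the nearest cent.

$8,143.71

Assessed value = $926,000 × 0.55 = $509,300
Kestrel County: $509,300 × 0.00475 = $2,419.175
Ferndale Township: $509,300 × 0.00572 = $2,913.196
City of Kemper: $509,300 × 0.00552 = $2,811.336
Total = $2,419.175 + $2,913.196 + $2,811.336 = $8,143.707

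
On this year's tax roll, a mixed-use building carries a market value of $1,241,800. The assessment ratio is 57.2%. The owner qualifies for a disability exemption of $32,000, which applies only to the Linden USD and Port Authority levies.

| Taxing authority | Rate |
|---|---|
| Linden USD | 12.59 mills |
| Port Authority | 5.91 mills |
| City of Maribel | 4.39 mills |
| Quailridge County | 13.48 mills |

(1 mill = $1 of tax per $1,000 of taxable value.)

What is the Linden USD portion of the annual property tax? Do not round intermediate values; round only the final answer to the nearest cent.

$8,539.92

Assessed value = $1,241,800 × 0.572 = $710,309.6
Linden USD taxable value = $710,309.6 − $32,000 = $678,309.6
Linden USD levy = $678,309.6 × 0.01259 = $8,539.917864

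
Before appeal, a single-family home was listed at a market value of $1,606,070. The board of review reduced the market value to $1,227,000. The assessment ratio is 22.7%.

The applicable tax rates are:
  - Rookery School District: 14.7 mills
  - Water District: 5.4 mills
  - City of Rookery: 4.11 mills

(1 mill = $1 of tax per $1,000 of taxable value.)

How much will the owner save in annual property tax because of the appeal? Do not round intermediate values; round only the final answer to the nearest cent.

Old assessed value = $1,606,070 × 0.227 = $364,577.89
New assessed value = $1,227,000 × 0.227 = $278,529
Combined rate = 0.0147 + 0.0054 + 0.00411 = 0.02421
Old tax = $364,577.89 × 0.02421 = $8,826.4307169
New tax = $278,529 × 0.02421 = $6,743.18709
Reduction = $8,826.4307169 − $6,743.18709 = $2,083.2436269

$2,083.24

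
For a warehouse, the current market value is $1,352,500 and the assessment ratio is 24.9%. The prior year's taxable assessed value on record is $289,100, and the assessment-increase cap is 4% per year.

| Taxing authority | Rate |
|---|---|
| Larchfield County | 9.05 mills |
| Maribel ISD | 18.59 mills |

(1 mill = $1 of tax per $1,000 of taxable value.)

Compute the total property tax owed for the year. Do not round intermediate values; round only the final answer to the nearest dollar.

Uncapped assessed value = $1,352,500 × 0.249 = $336,772.5
Cap limit = $289,100 × 1.04 = $300,664
Taxable assessed value = min($336,772.5, $300,664) = $300,664 (cap binds)
Larchfield County: $300,664 × 0.00905 = $2,721.0092
Maribel ISD: $300,664 × 0.01859 = $5,589.34376
Total = $8,310.35296

$8,310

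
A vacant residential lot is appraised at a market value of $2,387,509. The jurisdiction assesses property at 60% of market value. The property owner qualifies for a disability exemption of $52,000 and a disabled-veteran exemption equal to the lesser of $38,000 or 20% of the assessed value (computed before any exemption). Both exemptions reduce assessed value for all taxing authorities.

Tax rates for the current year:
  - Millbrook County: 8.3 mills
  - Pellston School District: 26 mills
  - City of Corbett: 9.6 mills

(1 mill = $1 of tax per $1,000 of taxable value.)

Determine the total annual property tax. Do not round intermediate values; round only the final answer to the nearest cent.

Assessed value = $2,387,509 × 0.6 = $1,432,505.4
Disabled-veteran exemption = min($38,000, 20% × $1,432,505.4) = min($38,000, $286,501.08) = $38,000 (dollar cap binds)
Taxable value = $1,432,505.4 − $52,000 − $38,000 = $1,342,505.4
Millbrook County: $1,342,505.4 × 0.0083 = $11,142.79482
Pellston School District: $1,342,505.4 × 0.026 = $34,905.1404
City of Corbett: $1,342,505.4 × 0.0096 = $12,888.05184
Total = $58,935.98706

$58,935.99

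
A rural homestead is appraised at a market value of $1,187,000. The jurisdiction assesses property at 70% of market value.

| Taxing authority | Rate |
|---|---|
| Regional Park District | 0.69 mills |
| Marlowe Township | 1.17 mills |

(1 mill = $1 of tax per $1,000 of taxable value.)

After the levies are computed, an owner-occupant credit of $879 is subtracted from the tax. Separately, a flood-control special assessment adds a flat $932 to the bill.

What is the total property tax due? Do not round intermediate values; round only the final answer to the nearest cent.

Assessed value = $1,187,000 × 0.7 = $830,900
Regional Park District: $830,900 × 0.00069 = $573.321
Marlowe Township: $830,900 × 0.00117 = $972.153
Levies subtotal = $1,545.474
After credit = $1,545.474 − $879 = $666.474
Total = $666.474 + $932 = $1,598.474

$1,598.47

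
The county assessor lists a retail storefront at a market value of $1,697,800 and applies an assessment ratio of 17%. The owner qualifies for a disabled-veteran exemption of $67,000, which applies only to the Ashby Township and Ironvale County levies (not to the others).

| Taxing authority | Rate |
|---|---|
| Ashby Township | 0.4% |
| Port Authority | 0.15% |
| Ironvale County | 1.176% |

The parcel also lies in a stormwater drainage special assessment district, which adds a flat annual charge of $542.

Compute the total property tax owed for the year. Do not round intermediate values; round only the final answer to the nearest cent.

$4,467.76

Assessed value = $1,697,800 × 0.17 = $288,626
Ashby Township: ($288,626 − $67,000) × 0.004 = $221,626 × 0.004 = $886.504
Port Authority: $288,626 × 0.0015 = $432.939
Ironvale County: ($288,626 − $67,000) × 0.01176 = $221,626 × 0.01176 = $2,606.32176
Levies subtotal = $3,925.76476
Total = $3,925.76476 + $542 = $4,467.76476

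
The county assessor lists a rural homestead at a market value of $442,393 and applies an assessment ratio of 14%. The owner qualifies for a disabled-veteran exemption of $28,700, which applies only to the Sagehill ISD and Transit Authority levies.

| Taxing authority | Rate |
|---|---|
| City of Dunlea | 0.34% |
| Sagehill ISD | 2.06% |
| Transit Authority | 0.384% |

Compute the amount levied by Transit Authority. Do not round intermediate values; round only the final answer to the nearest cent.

Assessed value = $442,393 × 0.14 = $61,935.02
Transit Authority taxable value = $61,935.02 − $28,700 = $33,235.02
Transit Authority levy = $33,235.02 × 0.00384 = $127.6224768

$127.62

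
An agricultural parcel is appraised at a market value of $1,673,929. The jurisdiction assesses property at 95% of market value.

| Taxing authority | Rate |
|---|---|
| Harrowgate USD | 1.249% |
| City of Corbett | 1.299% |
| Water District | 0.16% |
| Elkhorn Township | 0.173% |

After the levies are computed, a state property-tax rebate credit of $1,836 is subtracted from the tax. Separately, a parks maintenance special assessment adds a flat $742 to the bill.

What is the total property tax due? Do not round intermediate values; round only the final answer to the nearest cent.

$44,720.60

Assessed value = $1,673,929 × 0.95 = $1,590,232.55
Harrowgate USD: $1,590,232.55 × 0.01249 = $19,862.0045495
City of Corbett: $1,590,232.55 × 0.01299 = $20,657.1208245
Water District: $1,590,232.55 × 0.0016 = $2,544.37208
Elkhorn Township: $1,590,232.55 × 0.00173 = $2,751.1023115
Levies subtotal = $45,814.5997655
After credit = $45,814.5997655 − $1,836 = $43,978.5997655
Total = $43,978.5997655 + $742 = $44,720.5997655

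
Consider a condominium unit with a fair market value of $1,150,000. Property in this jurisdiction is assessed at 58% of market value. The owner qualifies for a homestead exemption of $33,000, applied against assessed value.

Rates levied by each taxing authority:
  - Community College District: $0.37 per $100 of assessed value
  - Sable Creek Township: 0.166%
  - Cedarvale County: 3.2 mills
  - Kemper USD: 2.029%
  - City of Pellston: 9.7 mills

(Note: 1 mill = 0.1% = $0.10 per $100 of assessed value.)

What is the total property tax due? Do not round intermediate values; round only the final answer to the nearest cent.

Assessed value = $1,150,000 × 0.58 = $667,000
Taxable value = $667,000 − $33,000 = $634,000
Community College District: $634,000 × 0.0037 = $2,345.8
Sable Creek Township: $634,000 × 0.00166 = $1,052.44
Cedarvale County: $634,000 × 0.0032 = $2,028.8
Kemper USD: $634,000 × 0.02029 = $12,863.86
City of Pellston: $634,000 × 0.0097 = $6,149.8
Total = $24,440.7

$24,440.70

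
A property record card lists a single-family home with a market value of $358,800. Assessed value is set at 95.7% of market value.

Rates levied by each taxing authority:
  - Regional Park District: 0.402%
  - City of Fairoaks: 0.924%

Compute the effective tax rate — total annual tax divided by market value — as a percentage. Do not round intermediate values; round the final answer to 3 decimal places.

Assessed value = $358,800 × 0.957 = $343,371.6
Regional Park District: $343,371.6 × 0.00402 = $1,380.353832
City of Fairoaks: $343,371.6 × 0.00924 = $3,172.753584
Total tax = $4,553.107416
Effective rate = $4,553.107416 ÷ $358,800 = 1.269% of market value

1.269%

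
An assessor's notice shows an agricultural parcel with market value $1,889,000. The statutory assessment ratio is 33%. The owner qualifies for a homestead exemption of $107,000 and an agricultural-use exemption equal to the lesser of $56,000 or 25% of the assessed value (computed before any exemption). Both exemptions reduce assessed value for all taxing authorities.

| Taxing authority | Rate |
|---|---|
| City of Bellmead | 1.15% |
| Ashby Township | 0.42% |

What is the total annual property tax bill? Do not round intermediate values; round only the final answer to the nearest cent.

Assessed value = $1,889,000 × 0.33 = $623,370
Agricultural-use exemption = min($56,000, 25% × $623,370) = min($56,000, $155,842.5) = $56,000 (dollar cap binds)
Taxable value = $623,370 − $107,000 − $56,000 = $460,370
City of Bellmead: $460,370 × 0.0115 = $5,294.255
Ashby Township: $460,370 × 0.0042 = $1,933.554
Total = $7,227.809

$7,227.81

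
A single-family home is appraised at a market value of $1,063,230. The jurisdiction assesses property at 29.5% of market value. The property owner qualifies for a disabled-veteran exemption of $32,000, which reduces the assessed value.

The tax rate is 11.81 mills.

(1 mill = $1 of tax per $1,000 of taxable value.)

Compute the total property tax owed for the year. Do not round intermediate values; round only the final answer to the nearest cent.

Assessed value = $1,063,230 × 0.295 = $313,652.85
Taxable value = $313,652.85 − $32,000 = $281,652.85
Tax = $281,652.85 × 0.01181 = $3,326.3201585

$3,326.32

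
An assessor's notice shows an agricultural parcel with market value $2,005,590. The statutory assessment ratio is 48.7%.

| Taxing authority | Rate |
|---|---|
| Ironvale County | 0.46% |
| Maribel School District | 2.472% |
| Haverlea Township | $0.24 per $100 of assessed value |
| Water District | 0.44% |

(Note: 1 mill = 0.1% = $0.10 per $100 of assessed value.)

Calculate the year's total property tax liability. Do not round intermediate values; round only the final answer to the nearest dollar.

$35,279

Assessed value = $2,005,590 × 0.487 = $976,722.33
Ironvale County: $976,722.33 × 0.0046 = $4,492.922718
Maribel School District: $976,722.33 × 0.02472 = $24,144.5759976
Haverlea Township: $976,722.33 × 0.0024 = $2,344.133592
Water District: $976,722.33 × 0.0044 = $4,297.578252
Total = $35,279.2105596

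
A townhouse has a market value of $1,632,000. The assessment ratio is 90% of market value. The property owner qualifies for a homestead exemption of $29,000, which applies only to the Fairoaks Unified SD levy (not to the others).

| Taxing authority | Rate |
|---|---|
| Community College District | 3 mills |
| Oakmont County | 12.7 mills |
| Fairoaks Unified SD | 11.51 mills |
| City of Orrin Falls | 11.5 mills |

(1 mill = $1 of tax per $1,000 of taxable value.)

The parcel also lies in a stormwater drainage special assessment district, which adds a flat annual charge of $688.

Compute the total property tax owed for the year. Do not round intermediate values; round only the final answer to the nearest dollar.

$57,211

Assessed value = $1,632,000 × 0.9 = $1,468,800
Community College District: $1,468,800 × 0.003 = $4,406.4
Oakmont County: $1,468,800 × 0.0127 = $18,653.76
Fairoaks Unified SD: ($1,468,800 − $29,000) × 0.01151 = $1,439,800 × 0.01151 = $16,572.098
City of Orrin Falls: $1,468,800 × 0.0115 = $16,891.2
Levies subtotal = $56,523.458
Total = $56,523.458 + $688 = $57,211.458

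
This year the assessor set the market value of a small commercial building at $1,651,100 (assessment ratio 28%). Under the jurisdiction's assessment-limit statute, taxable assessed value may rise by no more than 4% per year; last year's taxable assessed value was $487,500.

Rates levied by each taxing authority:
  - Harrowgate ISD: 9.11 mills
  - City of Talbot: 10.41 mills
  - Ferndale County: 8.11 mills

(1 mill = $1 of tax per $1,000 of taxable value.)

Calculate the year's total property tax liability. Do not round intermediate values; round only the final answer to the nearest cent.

Uncapped assessed value = $1,651,100 × 0.28 = $462,308
Cap limit = $487,500 × 1.04 = $507,000
Taxable assessed value = min($462,308, $507,000) = $462,308 (cap does not bind)
Harrowgate ISD: $462,308 × 0.00911 = $4,211.62588
City of Talbot: $462,308 × 0.01041 = $4,812.62628
Ferndale County: $462,308 × 0.00811 = $3,749.31788
Total = $12,773.57004

$12,773.57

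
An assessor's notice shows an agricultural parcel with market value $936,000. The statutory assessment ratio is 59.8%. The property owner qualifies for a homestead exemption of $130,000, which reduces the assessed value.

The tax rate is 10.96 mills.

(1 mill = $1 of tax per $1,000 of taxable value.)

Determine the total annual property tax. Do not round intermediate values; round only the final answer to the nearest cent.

$4,709.82

Assessed value = $936,000 × 0.598 = $559,728
Taxable value = $559,728 − $130,000 = $429,728
Tax = $429,728 × 0.01096 = $4,709.81888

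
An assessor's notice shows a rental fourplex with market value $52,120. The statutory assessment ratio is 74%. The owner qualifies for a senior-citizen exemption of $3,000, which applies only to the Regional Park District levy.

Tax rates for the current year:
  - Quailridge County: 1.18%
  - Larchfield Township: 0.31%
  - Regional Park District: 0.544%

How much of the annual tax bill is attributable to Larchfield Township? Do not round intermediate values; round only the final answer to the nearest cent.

Assessed value = $52,120 × 0.74 = $38,568.8
Larchfield Township taxable value = $38,568.8 (exemption does not apply)
Larchfield Township levy = $38,568.8 × 0.0031 = $119.56328

$119.56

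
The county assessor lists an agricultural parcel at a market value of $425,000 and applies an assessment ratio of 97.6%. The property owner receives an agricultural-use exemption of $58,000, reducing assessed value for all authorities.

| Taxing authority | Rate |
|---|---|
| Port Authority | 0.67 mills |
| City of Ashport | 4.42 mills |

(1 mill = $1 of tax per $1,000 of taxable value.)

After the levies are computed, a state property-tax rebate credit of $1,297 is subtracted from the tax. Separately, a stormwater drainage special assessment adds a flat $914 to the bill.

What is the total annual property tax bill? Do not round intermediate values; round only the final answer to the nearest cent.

Assessed value = $425,000 × 0.976 = $414,800
Taxable value = $414,800 − $58,000 = $356,800
Port Authority: $356,800 × 0.00067 = $239.056
City of Ashport: $356,800 × 0.00442 = $1,577.056
Levies subtotal = $1,816.112
After credit = $1,816.112 − $1,297 = $519.112
Total = $519.112 + $914 = $1,433.112

$1,433.11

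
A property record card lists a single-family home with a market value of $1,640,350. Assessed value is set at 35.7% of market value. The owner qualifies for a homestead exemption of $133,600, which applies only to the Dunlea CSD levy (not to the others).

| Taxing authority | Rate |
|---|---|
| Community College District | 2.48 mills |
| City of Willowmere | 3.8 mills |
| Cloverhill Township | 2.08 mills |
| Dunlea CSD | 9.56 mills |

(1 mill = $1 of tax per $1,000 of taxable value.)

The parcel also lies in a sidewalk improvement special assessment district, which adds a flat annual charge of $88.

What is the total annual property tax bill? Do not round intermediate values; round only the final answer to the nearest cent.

Assessed value = $1,640,350 × 0.357 = $585,604.95
Community College District: $585,604.95 × 0.00248 = $1,452.300276
City of Willowmere: $585,604.95 × 0.0038 = $2,225.29881
Cloverhill Township: $585,604.95 × 0.00208 = $1,218.058296
Dunlea CSD: ($585,604.95 − $133,600) × 0.00956 = $452,004.95 × 0.00956 = $4,321.167322
Levies subtotal = $9,216.824704
Total = $9,216.824704 + $88 = $9,304.824704

$9,304.82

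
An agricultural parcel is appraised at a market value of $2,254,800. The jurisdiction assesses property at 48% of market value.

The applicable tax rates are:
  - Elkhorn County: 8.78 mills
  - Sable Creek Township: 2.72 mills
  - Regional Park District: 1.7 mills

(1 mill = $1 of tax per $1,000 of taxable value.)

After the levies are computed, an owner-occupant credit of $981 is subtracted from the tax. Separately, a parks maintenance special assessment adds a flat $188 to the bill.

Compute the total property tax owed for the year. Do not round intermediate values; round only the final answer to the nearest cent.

Assessed value = $2,254,800 × 0.48 = $1,082,304
Elkhorn County: $1,082,304 × 0.00878 = $9,502.62912
Sable Creek Township: $1,082,304 × 0.00272 = $2,943.86688
Regional Park District: $1,082,304 × 0.0017 = $1,839.9168
Levies subtotal = $14,286.4128
After credit = $14,286.4128 − $981 = $13,305.4128
Total = $13,305.4128 + $188 = $13,493.4128

$13,493.41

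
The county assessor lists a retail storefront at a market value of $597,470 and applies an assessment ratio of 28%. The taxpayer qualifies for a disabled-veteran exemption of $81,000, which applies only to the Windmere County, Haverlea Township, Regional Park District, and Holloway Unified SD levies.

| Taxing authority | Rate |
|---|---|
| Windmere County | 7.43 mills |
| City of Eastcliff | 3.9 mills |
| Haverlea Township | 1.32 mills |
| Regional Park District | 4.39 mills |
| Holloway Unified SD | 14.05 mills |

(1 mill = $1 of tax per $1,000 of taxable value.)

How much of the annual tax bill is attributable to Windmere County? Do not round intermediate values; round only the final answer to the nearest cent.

Assessed value = $597,470 × 0.28 = $167,291.6
Windmere County taxable value = $167,291.6 − $81,000 = $86,291.6
Windmere County levy = $86,291.6 × 0.00743 = $641.146588

$641.15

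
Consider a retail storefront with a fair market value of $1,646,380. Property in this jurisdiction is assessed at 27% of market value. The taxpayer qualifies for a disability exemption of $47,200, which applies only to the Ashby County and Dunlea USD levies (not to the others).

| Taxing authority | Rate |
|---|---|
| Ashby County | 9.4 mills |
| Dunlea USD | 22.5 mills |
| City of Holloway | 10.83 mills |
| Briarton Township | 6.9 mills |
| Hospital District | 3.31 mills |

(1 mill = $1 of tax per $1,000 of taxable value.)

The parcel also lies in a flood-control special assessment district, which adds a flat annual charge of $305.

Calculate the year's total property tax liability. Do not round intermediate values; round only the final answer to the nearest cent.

$22,332.35

Assessed value = $1,646,380 × 0.27 = $444,522.6
Ashby County: ($444,522.6 − $47,200) × 0.0094 = $397,322.6 × 0.0094 = $3,734.83244
Dunlea USD: ($444,522.6 − $47,200) × 0.0225 = $397,322.6 × 0.0225 = $8,939.7585
City of Holloway: $444,522.6 × 0.01083 = $4,814.179758
Briarton Township: $444,522.6 × 0.0069 = $3,067.20594
Hospital District: $444,522.6 × 0.00331 = $1,471.369806
Levies subtotal = $22,027.346444
Total = $22,027.346444 + $305 = $22,332.346444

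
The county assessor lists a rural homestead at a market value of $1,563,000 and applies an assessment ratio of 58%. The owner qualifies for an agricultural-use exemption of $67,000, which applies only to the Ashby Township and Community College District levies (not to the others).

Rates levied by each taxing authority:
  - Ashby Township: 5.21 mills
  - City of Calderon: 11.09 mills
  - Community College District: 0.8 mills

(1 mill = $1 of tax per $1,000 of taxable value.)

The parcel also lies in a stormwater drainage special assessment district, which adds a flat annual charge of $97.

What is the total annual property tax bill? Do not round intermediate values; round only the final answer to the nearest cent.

$15,196.16

Assessed value = $1,563,000 × 0.58 = $906,540
Ashby Township: ($906,540 − $67,000) × 0.00521 = $839,540 × 0.00521 = $4,374.0034
City of Calderon: $906,540 × 0.01109 = $10,053.5286
Community College District: ($906,540 − $67,000) × 0.0008 = $839,540 × 0.0008 = $671.632
Levies subtotal = $15,099.164
Total = $15,099.164 + $97 = $15,196.164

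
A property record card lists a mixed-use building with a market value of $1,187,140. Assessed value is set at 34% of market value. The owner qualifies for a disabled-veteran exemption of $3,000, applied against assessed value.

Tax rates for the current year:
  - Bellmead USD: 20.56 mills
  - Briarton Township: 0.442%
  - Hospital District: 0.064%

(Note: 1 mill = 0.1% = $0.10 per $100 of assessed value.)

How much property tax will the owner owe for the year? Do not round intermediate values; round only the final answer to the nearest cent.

Assessed value = $1,187,140 × 0.34 = $403,627.6
Taxable value = $403,627.6 − $3,000 = $400,627.6
Bellmead USD: $400,627.6 × 0.02056 = $8,236.903456
Briarton Township: $400,627.6 × 0.00442 = $1,770.773992
Hospital District: $400,627.6 × 0.00064 = $256.401664
Total = $10,264.079112

$10,264.08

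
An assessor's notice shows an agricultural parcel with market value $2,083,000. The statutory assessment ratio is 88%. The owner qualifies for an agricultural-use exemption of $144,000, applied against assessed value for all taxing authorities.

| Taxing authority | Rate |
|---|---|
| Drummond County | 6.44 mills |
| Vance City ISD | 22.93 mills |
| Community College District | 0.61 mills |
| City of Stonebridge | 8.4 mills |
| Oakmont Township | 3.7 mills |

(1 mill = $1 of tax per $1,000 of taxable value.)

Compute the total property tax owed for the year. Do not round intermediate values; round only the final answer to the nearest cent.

Assessed value = $2,083,000 × 0.88 = $1,833,040
Taxable value = $1,833,040 − $144,000 = $1,689,040
Drummond County: $1,689,040 × 0.00644 = $10,877.4176
Vance City ISD: $1,689,040 × 0.02293 = $38,729.6872
Community College District: $1,689,040 × 0.00061 = $1,030.3144
City of Stonebridge: $1,689,040 × 0.0084 = $14,187.936
Oakmont Township: $1,689,040 × 0.0037 = $6,249.448
Total = $10,877.4176 + $38,729.6872 + $1,030.3144 + $14,187.936 + $6,249.448 = $71,074.8032

$71,074.80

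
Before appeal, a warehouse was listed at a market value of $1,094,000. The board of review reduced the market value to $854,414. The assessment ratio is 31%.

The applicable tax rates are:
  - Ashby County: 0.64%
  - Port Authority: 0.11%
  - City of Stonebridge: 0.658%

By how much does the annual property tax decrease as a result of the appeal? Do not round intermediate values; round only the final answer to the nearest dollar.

Old assessed value = $1,094,000 × 0.31 = $339,140
New assessed value = $854,414 × 0.31 = $264,868.34
Combined rate = 0.0064 + 0.0011 + 0.00658 = 0.01408
Old tax = $339,140 × 0.01408 = $4,775.0912
New tax = $264,868.34 × 0.01408 = $3,729.3462272
Reduction = $4,775.0912 − $3,729.3462272 = $1,045.7449728

$1,046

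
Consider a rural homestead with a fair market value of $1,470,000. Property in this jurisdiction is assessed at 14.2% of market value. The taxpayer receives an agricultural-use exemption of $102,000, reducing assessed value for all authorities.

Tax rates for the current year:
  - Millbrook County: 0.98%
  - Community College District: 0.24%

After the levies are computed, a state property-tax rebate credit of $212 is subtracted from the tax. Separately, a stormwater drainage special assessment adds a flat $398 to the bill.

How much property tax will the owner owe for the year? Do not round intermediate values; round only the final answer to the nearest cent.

$1,488.23

Assessed value = $1,470,000 × 0.142 = $208,740
Taxable value = $208,740 − $102,000 = $106,740
Millbrook County: $106,740 × 0.0098 = $1,046.052
Community College District: $106,740 × 0.0024 = $256.176
Levies subtotal = $1,302.228
After credit = $1,302.228 − $212 = $1,090.228
Total = $1,090.228 + $398 = $1,488.228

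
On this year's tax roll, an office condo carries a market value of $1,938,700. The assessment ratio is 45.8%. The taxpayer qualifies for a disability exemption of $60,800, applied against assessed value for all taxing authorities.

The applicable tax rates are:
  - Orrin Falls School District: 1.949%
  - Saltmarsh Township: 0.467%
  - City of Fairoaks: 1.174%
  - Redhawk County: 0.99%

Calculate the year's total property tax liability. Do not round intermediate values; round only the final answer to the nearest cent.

$37,882.31

Assessed value = $1,938,700 × 0.458 = $887,924.6
Taxable value = $887,924.6 − $60,800 = $827,124.6
Orrin Falls School District: $827,124.6 × 0.01949 = $16,120.658454
Saltmarsh Township: $827,124.6 × 0.00467 = $3,862.671882
City of Fairoaks: $827,124.6 × 0.01174 = $9,710.442804
Redhawk County: $827,124.6 × 0.0099 = $8,188.53354
Total = $16,120.658454 + $3,862.671882 + $9,710.442804 + $8,188.53354 = $37,882.30668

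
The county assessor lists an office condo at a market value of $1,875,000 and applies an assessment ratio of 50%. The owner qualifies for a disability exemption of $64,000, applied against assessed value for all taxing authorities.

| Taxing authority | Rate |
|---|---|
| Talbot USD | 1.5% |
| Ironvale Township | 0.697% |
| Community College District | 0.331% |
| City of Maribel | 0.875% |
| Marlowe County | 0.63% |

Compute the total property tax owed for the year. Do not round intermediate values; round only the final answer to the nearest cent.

$35,228.26

Assessed value = $1,875,000 × 0.5 = $937,500
Taxable value = $937,500 − $64,000 = $873,500
Talbot USD: $873,500 × 0.015 = $13,102.5
Ironvale Township: $873,500 × 0.00697 = $6,088.295
Community College District: $873,500 × 0.00331 = $2,891.285
City of Maribel: $873,500 × 0.00875 = $7,643.125
Marlowe County: $873,500 × 0.0063 = $5,503.05
Total = $13,102.5 + $6,088.295 + $2,891.285 + $7,643.125 + $5,503.05 = $35,228.255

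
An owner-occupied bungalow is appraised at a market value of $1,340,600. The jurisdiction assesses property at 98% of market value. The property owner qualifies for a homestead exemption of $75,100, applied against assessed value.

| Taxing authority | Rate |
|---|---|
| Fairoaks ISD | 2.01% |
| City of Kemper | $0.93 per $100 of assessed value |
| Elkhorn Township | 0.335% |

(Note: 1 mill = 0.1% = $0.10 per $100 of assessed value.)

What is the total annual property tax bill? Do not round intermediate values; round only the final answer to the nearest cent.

Assessed value = $1,340,600 × 0.98 = $1,313,788
Taxable value = $1,313,788 − $75,100 = $1,238,688
Fairoaks ISD: $1,238,688 × 0.0201 = $24,897.6288
City of Kemper: $1,238,688 × 0.0093 = $11,519.7984
Elkhorn Township: $1,238,688 × 0.00335 = $4,149.6048
Total = $40,567.032

$40,567.03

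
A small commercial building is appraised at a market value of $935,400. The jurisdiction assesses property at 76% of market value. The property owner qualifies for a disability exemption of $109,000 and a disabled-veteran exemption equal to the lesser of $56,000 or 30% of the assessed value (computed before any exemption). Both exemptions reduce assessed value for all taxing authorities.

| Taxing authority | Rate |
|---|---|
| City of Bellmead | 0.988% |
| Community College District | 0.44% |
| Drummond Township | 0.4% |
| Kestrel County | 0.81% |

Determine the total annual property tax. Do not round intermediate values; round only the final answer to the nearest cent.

Assessed value = $935,400 × 0.76 = $710,904
Disabled-veteran exemption = min($56,000, 30% × $710,904) = min($56,000, $213,271.2) = $56,000 (dollar cap binds)
Taxable value = $710,904 − $109,000 − $56,000 = $545,904
City of Bellmead: $545,904 × 0.00988 = $5,393.53152
Community College District: $545,904 × 0.0044 = $2,401.9776
Drummond Township: $545,904 × 0.004 = $2,183.616
Kestrel County: $545,904 × 0.0081 = $4,421.8224
Total = $14,400.94752

$14,400.95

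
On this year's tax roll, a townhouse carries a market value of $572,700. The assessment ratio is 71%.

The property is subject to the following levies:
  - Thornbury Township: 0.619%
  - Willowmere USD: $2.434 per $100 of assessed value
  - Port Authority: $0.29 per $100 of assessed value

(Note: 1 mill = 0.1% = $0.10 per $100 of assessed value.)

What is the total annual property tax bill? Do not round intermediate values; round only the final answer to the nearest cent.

Assessed value = $572,700 × 0.71 = $406,617
Thornbury Township: $406,617 × 0.00619 = $2,516.95923
Willowmere USD: $406,617 × 0.02434 = $9,897.05778
Port Authority: $406,617 × 0.0029 = $1,179.1893
Total = $13,593.20631

$13,593.21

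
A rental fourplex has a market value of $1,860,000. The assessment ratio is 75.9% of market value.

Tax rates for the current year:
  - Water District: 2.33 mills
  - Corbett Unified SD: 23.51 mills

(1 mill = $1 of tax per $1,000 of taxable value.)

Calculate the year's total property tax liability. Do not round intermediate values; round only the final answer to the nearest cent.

$36,479.36

Assessed value = $1,860,000 × 0.759 = $1,411,740
Water District: $1,411,740 × 0.00233 = $3,289.3542
Corbett Unified SD: $1,411,740 × 0.02351 = $33,190.0074
Total = $3,289.3542 + $33,190.0074 = $36,479.3616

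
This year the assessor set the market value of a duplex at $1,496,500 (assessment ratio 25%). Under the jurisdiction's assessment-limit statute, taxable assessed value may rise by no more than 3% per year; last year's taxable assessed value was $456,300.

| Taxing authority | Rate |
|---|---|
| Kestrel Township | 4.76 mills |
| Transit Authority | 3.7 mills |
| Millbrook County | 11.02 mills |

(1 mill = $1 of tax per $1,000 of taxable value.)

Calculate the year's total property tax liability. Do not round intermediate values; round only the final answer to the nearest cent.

Uncapped assessed value = $1,496,500 × 0.25 = $374,125
Cap limit = $456,300 × 1.03 = $469,989
Taxable assessed value = min($374,125, $469,989) = $374,125 (cap does not bind)
Kestrel Township: $374,125 × 0.00476 = $1,780.835
Transit Authority: $374,125 × 0.0037 = $1,384.2625
Millbrook County: $374,125 × 0.01102 = $4,122.8575
Total = $7,287.955

$7,287.96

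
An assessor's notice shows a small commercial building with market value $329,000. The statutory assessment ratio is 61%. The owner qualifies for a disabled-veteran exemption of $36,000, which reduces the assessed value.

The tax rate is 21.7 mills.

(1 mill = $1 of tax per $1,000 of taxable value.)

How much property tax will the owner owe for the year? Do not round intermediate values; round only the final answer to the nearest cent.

Assessed value = $329,000 × 0.61 = $200,690
Taxable value = $200,690 − $36,000 = $164,690
Tax = $164,690 × 0.0217 = $3,573.773

$3,573.77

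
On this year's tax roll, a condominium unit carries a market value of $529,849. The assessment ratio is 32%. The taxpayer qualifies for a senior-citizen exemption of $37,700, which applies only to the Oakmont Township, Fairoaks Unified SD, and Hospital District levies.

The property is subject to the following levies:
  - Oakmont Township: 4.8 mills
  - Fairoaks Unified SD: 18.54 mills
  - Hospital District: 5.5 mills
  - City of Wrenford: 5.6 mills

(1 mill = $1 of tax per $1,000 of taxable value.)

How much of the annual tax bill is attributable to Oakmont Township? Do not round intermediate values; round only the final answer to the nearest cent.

$632.89

Assessed value = $529,849 × 0.32 = $169,551.68
Oakmont Township taxable value = $169,551.68 − $37,700 = $131,851.68
Oakmont Township levy = $131,851.68 × 0.0048 = $632.888064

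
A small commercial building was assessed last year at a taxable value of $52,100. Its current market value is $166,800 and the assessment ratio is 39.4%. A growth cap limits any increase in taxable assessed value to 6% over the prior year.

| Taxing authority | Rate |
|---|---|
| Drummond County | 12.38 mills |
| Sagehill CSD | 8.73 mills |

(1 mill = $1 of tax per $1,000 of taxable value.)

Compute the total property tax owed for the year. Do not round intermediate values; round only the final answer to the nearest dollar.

$1,166

Uncapped assessed value = $166,800 × 0.394 = $65,719.2
Cap limit = $52,100 × 1.06 = $55,226
Taxable assessed value = min($65,719.2, $55,226) = $55,226 (cap binds)
Drummond County: $55,226 × 0.01238 = $683.69788
Sagehill CSD: $55,226 × 0.00873 = $482.12298
Total = $1,165.82086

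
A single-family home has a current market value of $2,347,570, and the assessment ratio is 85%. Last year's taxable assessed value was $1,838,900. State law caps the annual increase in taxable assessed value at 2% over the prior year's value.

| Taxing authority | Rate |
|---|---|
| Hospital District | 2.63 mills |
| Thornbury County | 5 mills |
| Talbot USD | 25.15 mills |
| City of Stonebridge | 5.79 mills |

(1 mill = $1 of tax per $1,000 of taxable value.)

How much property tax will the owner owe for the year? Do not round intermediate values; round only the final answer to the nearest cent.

Uncapped assessed value = $2,347,570 × 0.85 = $1,995,434.5
Cap limit = $1,838,900 × 1.02 = $1,875,678
Taxable assessed value = min($1,995,434.5, $1,875,678) = $1,875,678 (cap binds)
Hospital District: $1,875,678 × 0.00263 = $4,933.03314
Thornbury County: $1,875,678 × 0.005 = $9,378.39
Talbot USD: $1,875,678 × 0.02515 = $47,173.3017
City of Stonebridge: $1,875,678 × 0.00579 = $10,860.17562
Total = $72,344.90046

$72,344.90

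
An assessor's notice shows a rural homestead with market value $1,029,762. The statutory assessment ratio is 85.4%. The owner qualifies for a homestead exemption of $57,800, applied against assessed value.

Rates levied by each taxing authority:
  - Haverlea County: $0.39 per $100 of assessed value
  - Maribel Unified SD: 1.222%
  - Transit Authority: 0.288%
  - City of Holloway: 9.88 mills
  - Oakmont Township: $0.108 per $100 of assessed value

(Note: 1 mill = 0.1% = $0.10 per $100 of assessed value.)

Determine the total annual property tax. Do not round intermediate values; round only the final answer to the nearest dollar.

$24,616

Assessed value = $1,029,762 × 0.854 = $879,416.748
Taxable value = $879,416.748 − $57,800 = $821,616.748
Haverlea County: $821,616.748 × 0.0039 = $3,204.3053172
Maribel Unified SD: $821,616.748 × 0.01222 = $10,040.15666056
Transit Authority: $821,616.748 × 0.00288 = $2,366.25623424
City of Holloway: $821,616.748 × 0.00988 = $8,117.57347024
Oakmont Township: $821,616.748 × 0.00108 = $887.34608784
Total = $24,615.63777008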